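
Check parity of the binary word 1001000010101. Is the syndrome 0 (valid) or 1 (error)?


Syndrome = XOR of all bits = 1 XOR 0 XOR 0 XOR 1 XOR 0 XOR 0 XOR 0 XOR 0 XOR 1 XOR 0 XOR 1 XOR 0 XOR 1 = 1

1


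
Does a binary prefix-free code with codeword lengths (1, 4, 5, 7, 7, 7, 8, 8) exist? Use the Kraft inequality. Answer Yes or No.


Kraft sum = sum(2^(-l_i)) = 0.625, need <= 1. Result: satisfied (a binary prefix-free code with these lengths exists)

Yes


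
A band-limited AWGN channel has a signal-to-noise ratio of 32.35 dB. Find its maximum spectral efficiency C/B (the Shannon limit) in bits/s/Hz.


SNR_linear = 10^(32.35/10) = 1717.9084; C/B = log2(1 + SNR_linear) = log2(1 + 1717.9084) = 10.7473

10.7473 bits/s/Hz


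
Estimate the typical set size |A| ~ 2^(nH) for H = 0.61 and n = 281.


log2|A_typical| = nH = 281 * 0.61 = 171.41, so |A_typical| ~ 2^171.41 = 3.977e+51

3.977e+51


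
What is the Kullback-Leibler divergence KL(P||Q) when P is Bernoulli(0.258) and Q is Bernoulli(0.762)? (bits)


KL = p*log2(p/q) + (1-p)*log2((1-p)/(1-q)) = 0.258*log2(0.258/0.762) + 0.742*log2(0.742/0.238) = 0.8141

0.8141 bits


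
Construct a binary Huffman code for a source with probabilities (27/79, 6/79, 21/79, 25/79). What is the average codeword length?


Huffman construction (repeatedly merge the two least-probable nodes; each merge adds 1 bit to every symbol beneath it): 6/79 + 21/79 = 27/79; 25/79 + 27/79 = 52/79; 27/79 + 52/79 = 1. Resulting codeword lengths (in the order the probabilities were given): (2, 2, 2, 2). L_avg = sum(p_i * l_i) = 27/79*2 + 6/79*2 + 21/79*2 + 25/79*2 = 2

2.0 bits


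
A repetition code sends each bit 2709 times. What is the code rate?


Rate = k/n = 1/2709

1/2709


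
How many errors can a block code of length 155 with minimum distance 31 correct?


Correction capability = floor((d-1)/2) = floor((31-1)/2) = 15

15 errors


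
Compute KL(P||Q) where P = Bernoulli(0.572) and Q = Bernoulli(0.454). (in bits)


KL = p*log2(p/q) + (1-p)*log2((1-p)/(1-q)) = 0.572*log2(0.572/0.454) + 0.428*log2(0.428/0.546) = 0.0403

0.0403 bits


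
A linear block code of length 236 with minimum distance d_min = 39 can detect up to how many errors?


Detection capability = d_min - 1 = 39 - 1 = 38

38 errors


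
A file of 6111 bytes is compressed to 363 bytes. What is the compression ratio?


Ratio = original / compressed = 6111 / 363 = 16.8347

16.8347


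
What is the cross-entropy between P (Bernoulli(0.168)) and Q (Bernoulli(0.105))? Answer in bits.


H(P,Q) = -p*log2(q) - (1-p)*log2(1-q). -0.168*log2(0.105) = 0.546259; -0.832*log2(0.895) = 0.133154. H(P,Q) = 0.546259 + 0.133154 = 0.6794

0.6794 bits


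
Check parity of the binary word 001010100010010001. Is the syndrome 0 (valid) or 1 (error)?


Syndrome = XOR of all bits = 0 XOR 0 XOR 1 XOR 0 XOR 1 XOR 0 XOR 1 XOR 0 XOR 0 XOR 0 XOR 1 XOR 0 XOR 0 XOR 1 XOR 0 XOR 0 XOR 0 XOR 1 = 0

0


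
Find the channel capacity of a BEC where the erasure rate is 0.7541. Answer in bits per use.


C = 1 - epsilon = 1 - 0.7541 = 0.2459

0.2459 bits


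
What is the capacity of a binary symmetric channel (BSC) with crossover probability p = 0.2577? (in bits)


H(p) = -p*log2(p) - (1-p)*log2(1-p) = -0.2577*log2(0.2577) - 0.7423*log2(0.7423) = 0.504122 + 0.319134 = 0.8233. C = 1 - H(p) = 1 - 0.8233 = 0.1767

0.1767 bits


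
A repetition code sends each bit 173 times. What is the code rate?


Rate = k/n = 1/173

1/173


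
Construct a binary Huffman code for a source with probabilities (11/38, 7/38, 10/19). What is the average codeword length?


Huffman construction (repeatedly merge the two least-probable nodes; each merge adds 1 bit to every symbol beneath it): 7/38 + 11/38 = 9/19; 9/19 + 10/19 = 1. Resulting codeword lengths (in the order the probabilities were given): (2, 2, 1). L_avg = sum(p_i * l_i) = 11/38*2 + 7/38*2 + 10/19*1 = 28/19 = 1.4737

1.4737 bits


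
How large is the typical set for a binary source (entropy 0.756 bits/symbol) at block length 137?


log2|A_typical| = nH = 137 * 0.756 = 103.572, so |A_typical| ~ 2^103.572 = 1.508e+31

1.508e+31


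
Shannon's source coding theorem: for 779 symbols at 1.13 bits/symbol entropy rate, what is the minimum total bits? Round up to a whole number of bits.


Minimum bits >= n * H = 779 * 1.13 = 880.27, rounded up to a whole number of bits = 881

881 bits


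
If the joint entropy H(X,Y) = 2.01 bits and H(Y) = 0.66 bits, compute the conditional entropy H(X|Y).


H(X|Y) = H(X,Y) - H(Y) = 2.01 - 0.66 = 1.35

1.35 bits


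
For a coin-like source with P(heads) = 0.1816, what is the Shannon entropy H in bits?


H = -p*log2(p) - (1-p)*log2(1-p). -0.1816*log2(0.1816) = 0.446947; -0.8184*log2(0.8184) = 0.236617. H = 0.446947 + 0.236617 = 0.6836

0.6836 bits


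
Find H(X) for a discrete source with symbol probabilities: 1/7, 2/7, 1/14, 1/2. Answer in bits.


H = -sum(p_i * log2(p_i)). Terms: -(1/7)*log2(1/7) = 0.401051; -(2/7)*log2(2/7) = 0.516387; -(1/14)*log2(1/14) = 0.271954; -(1/2)*log2(1/2) = 0.500000. H = 0.401051 + 0.516387 + 0.271954 + 0.500000 = 1.6894

1.6894 bits


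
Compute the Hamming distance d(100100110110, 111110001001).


Count differing positions: . ^ ^ . ^ . ^ ^ ^ ^ ^ ^ = 9 differences

9


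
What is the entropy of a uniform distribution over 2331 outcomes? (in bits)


H = log2(n) = log2(2331) = 11.1867

11.1867 bits


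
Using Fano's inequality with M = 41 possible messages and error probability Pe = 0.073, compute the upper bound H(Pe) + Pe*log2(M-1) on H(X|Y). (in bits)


H(Pe) = -Pe*log2(Pe) - (1-Pe)*log2(1-Pe) = -0.073*log2(0.073) - 0.927*log2(0.927) = 0.275645 + 0.101376 = 0.377. Pe*log2(M-1) = 0.073*log2(40) = 0.388501. Bound = H(Pe) + Pe*log2(M-1) = 0.275645 + 0.101376 + 0.388501 = 0.7655

0.7655 bits


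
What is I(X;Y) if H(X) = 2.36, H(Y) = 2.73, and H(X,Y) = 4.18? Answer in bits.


I(X;Y) = H(X) + H(Y) - H(X,Y) = 2.36 + 2.73 - 4.18 = 0.91

0.91 bits


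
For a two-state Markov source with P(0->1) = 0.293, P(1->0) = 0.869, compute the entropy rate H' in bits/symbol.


Stationary distribution: pi_0 = p10/(p01+p10) = 0.7478, pi_1 = 0.2522. Entropy rate H' = pi_0*H(p01) + pi_1*H(p10) = 0.7478*0.8726 + 0.2522*0.5602 = 0.7938

0.7938 bits/symbol


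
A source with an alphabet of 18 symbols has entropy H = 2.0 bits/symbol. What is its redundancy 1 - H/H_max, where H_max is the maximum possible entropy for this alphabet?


H_max = log2(K) = log2(18) = 4.1699 bits/symbol. Redundancy = 1 - H/H_max = 1 - 2.0/4.1699 = 1 - 0.4796 = 0.5204

0.5204


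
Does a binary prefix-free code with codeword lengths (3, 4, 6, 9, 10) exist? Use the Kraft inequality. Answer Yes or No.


Kraft sum = sum(2^(-l_i)) = 0.2061, need <= 1. Result: satisfied (a binary prefix-free code with these lengths exists)

Yes


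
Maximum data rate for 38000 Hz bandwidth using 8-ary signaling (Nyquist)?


Rate = 2 * B * log2(M) = 2 * 38000 * 3.0 = 228000.0

228000.0 bps


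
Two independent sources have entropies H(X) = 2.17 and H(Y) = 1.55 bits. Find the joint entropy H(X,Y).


For independent variables, H(X,Y) = H(X) + H(Y) = 2.17 + 1.55 = 3.72

3.72 bits


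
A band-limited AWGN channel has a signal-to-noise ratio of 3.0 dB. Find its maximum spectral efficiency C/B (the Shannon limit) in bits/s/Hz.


SNR_linear = 10^(3.0/10) = 1.9953; C/B = log2(1 + SNR_linear) = log2(1 + 1.9953) = 1.5827

1.5827 bits/s/Hz


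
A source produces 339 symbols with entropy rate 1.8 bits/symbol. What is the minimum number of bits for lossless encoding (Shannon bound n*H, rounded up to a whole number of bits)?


Minimum bits >= n * H = 339 * 1.8 = 610.2, rounded up to a whole number of bits = 611

611 bits


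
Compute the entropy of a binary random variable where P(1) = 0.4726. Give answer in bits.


H = -p*log2(p) - (1-p)*log2(1-p). -0.4726*log2(0.4726) = 0.511026; -0.5274*log2(0.5274) = 0.486806. H = 0.511026 + 0.486806 = 0.9978

0.9978 bits


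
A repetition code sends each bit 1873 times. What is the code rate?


Rate = k/n = 1/1873

1/1873


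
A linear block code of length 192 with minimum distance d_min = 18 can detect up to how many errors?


Detection capability = d_min - 1 = 18 - 1 = 17

17 errors


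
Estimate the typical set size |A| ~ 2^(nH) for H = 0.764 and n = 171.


log2|A_typical| = nH = 171 * 0.764 = 130.644, so |A_typical| ~ 2^130.644 = 2.127e+39

2.127e+39


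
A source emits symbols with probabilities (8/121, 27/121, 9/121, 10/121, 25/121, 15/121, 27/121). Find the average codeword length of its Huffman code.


Huffman construction (repeatedly merge the two least-probable nodes; each merge adds 1 bit to every symbol beneath it): 8/121 + 9/121 = 17/121; 10/121 + 15/121 = 25/121; 17/121 + 25/121 = 42/121; 25/121 + 27/121 = 52/121; 27/121 + 42/121 = 69/121; 52/121 + 69/121 = 1. Resulting codeword lengths (in the order the probabilities were given): (4, 2, 4, 3, 3, 3, 2). L_avg = sum(p_i * l_i) = 8/121*4 + 27/121*2 + 9/121*4 + 10/121*3 + 25/121*3 + 15/121*3 + 27/121*2 = 326/121 = 2.6942

2.6942 bits


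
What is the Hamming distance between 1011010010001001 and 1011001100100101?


Count differing positions: . . . . . ^ ^ ^ ^ . ^ . ^ ^ . . = 7 differences

7


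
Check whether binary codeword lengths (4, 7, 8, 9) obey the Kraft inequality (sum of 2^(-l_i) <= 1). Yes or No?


Kraft sum = sum(2^(-l_i)) = 0.0762, need <= 1. Result: satisfied (a binary prefix-free code with these lengths exists)

Yes


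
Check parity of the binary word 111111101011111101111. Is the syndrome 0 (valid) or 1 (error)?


Syndrome = XOR of all bits = 1 XOR 1 XOR 1 XOR 1 XOR 1 XOR 1 XOR 1 XOR 0 XOR 1 XOR 0 XOR 1 XOR 1 XOR 1 XOR 1 XOR 1 XOR 1 XOR 0 XOR 1 XOR 1 XOR 1 XOR 1 = 0

0


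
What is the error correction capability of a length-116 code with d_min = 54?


Correction capability = floor((d-1)/2) = floor((54-1)/2) = 26

26 errors


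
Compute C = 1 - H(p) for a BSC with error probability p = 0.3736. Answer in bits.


H(p) = -p*log2(p) - (1-p)*log2(1-p) = -0.3736*log2(0.3736) - 0.6264*log2(0.6264) = 0.530674 + 0.422722 = 0.9534. C = 1 - H(p) = 1 - 0.9534 = 0.0466

0.0466 bits


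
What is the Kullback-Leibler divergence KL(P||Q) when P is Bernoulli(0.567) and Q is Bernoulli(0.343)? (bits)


KL = p*log2(p/q) + (1-p)*log2((1-p)/(1-q)) = 0.567*log2(0.567/0.343) + 0.433*log2(0.433/0.657) = 0.1507

0.1507 bits


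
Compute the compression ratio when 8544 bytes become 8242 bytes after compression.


Ratio = original / compressed = 8544 / 8242 = 1.0366

1.0366


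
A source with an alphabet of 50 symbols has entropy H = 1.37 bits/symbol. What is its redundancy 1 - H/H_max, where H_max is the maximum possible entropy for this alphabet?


H_max = log2(K) = log2(50) = 5.6439 bits/symbol. Redundancy = 1 - H/H_max = 1 - 1.37/5.6439 = 1 - 0.2427 = 0.7573

0.7573


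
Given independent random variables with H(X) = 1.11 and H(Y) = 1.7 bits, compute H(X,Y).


For independent variables, H(X,Y) = H(X) + H(Y) = 1.11 + 1.7 = 2.81

2.81 bits


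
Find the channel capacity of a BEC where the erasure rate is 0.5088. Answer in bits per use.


C = 1 - epsilon = 1 - 0.5088 = 0.4912

0.4912 bits


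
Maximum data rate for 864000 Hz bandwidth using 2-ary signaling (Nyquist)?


Rate = 2 * B * log2(M) = 2 * 864000 * 1.0 = 1728000.0

1728000.0 bps


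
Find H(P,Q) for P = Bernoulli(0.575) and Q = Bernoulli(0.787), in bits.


H(P,Q) = -p*log2(q) - (1-p)*log2(1-q). -0.575*log2(0.787) = 0.198700; -0.425*log2(0.213) = 0.948207. H(P,Q) = 0.198700 + 0.948207 = 1.1469

1.1469 bits


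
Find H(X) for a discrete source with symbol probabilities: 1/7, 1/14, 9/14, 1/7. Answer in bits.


H = -sum(p_i * log2(p_i)). Terms: -(1/7)*log2(1/7) = 0.401051; -(1/14)*log2(1/14) = 0.271954; -(9/14)*log2(9/14) = 0.409776; -(1/7)*log2(1/7) = 0.401051. H = 0.401051 + 0.271954 + 0.409776 + 0.401051 = 1.4838

1.4838 bits


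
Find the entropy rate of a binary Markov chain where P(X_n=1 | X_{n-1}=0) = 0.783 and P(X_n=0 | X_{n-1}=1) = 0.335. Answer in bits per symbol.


Stationary distribution: pi_0 = p10/(p01+p10) = 0.2996, pi_1 = 0.7004. Entropy rate H' = pi_0*H(p01) + pi_1*H(p10) = 0.2996*0.7547 + 0.7004*0.92 = 0.8704

0.8704 bits/symbol


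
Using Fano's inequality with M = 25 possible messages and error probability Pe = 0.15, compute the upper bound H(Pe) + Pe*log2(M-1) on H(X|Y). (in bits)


H(Pe) = -Pe*log2(Pe) - (1-Pe)*log2(1-Pe) = -0.15*log2(0.15) - 0.85*log2(0.85) = 0.410545 + 0.199295 = 0.6098. Pe*log2(M-1) = 0.15*log2(24) = 0.687744. Bound = H(Pe) + Pe*log2(M-1) = 0.410545 + 0.199295 + 0.687744 = 1.2976

1.2976 bits


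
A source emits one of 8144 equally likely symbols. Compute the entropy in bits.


H = log2(n) = log2(8144) = 12.9915

12.9915 bits


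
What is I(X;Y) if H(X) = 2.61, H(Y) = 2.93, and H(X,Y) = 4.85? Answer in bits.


I(X;Y) = H(X) + H(Y) - H(X,Y) = 2.61 + 2.93 - 4.85 = 0.69

0.69 bits


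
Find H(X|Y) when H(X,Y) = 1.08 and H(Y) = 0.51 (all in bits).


H(X|Y) = H(X,Y) - H(Y) = 1.08 - 0.51 = 0.57

0.57 bits


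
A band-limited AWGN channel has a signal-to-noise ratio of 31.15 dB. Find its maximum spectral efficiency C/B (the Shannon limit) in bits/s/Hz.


SNR_linear = 10^(31.15/10) = 1303.1668; C/B = log2(1 + SNR_linear) = log2(1 + 1303.1668) = 10.3489

10.3489 bits/s/Hz


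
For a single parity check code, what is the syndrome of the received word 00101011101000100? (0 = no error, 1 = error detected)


Syndrome = XOR of all bits = 0 XOR 0 XOR 1 XOR 0 XOR 1 XOR 0 XOR 1 XOR 1 XOR 1 XOR 0 XOR 1 XOR 0 XOR 0 XOR 0 XOR 1 XOR 0 XOR 0 = 1

1


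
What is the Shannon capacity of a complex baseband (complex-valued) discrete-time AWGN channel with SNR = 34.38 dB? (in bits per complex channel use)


SNR_linear = 10^(34.38/10) = 2741.5742; C = log2(1 + SNR_linear) = log2(1 + 2741.5742) = 11.4213

11.4213 bits/channel use


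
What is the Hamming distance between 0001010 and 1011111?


Count differing positions: ^ . ^ . ^ . ^ = 4 differences

4


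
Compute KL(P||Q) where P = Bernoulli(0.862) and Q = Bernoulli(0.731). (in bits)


KL = p*log2(p/q) + (1-p)*log2((1-p)/(1-q)) = 0.862*log2(0.862/0.731) + 0.138*log2(0.138/0.269) = 0.0721

0.0721 bits


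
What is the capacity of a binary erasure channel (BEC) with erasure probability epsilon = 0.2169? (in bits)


C = 1 - epsilon = 1 - 0.2169 = 0.7831

0.7831 bits


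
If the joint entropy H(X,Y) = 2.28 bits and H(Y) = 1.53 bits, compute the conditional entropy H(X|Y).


H(X|Y) = H(X,Y) - H(Y) = 2.28 - 1.53 = 0.75

0.75 bits


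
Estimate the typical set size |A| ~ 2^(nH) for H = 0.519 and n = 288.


log2|A_typical| = nH = 288 * 0.519 = 149.472, so |A_typical| ~ 2^149.472 = 9.898e+44

9.898e+44


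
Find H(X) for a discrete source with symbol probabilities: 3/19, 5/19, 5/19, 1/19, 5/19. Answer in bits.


H = -sum(p_i * log2(p_i)). Terms: -(3/19)*log2(3/19) = 0.420468; -(5/19)*log2(5/19) = 0.506842; -(5/19)*log2(5/19) = 0.506842; -(1/19)*log2(1/19) = 0.223575; -(5/19)*log2(5/19) = 0.506842. H = 0.420468 + 0.506842 + 0.506842 + 0.223575 + 0.506842 = 2.1646

2.1646 bits


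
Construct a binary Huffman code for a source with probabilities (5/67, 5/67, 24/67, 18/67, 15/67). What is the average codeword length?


Huffman construction (repeatedly merge the two least-probable nodes; each merge adds 1 bit to every symbol beneath it): 5/67 + 5/67 = 10/67; 10/67 + 15/67 = 25/67; 18/67 + 24/67 = 42/67; 25/67 + 42/67 = 1. Resulting codeword lengths (in the order the probabilities were given): (3, 3, 2, 2, 2). L_avg = sum(p_i * l_i) = 5/67*3 + 5/67*3 + 24/67*2 + 18/67*2 + 15/67*2 = 144/67 = 2.1493

2.1493 bits


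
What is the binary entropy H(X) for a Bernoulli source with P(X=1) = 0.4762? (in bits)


H = -p*log2(p) - (1-p)*log2(1-p). -0.4762*log2(0.4762) = 0.509706; -0.5238*log2(0.5238) = 0.488659. H = 0.509706 + 0.488659 = 0.9984

0.9984 bits


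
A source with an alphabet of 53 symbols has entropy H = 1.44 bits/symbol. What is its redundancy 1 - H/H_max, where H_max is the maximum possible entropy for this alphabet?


H_max = log2(K) = log2(53) = 5.7279 bits/symbol. Redundancy = 1 - H/H_max = 1 - 1.44/5.7279 = 1 - 0.2514 = 0.7486

0.7486


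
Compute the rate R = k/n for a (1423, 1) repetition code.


Rate = k/n = 1/1423

1/1423


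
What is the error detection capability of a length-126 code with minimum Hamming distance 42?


Detection capability = d_min - 1 = 42 - 1 = 41

41 errors


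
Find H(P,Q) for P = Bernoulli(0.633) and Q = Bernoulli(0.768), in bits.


H(P,Q) = -p*log2(q) - (1-p)*log2(1-q). -0.633*log2(0.768) = 0.241060; -0.367*log2(0.232) = 0.773564. H(P,Q) = 0.241060 + 0.773564 = 1.0146

1.0146 bits


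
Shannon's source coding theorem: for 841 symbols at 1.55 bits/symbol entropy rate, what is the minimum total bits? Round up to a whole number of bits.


Minimum bits >= n * H = 841 * 1.55 = 1303.55, rounded up to a whole number of bits = 1304

1304 bits


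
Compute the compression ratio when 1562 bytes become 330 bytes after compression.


Ratio = original / compressed = 1562 / 330 = 4.7333

4.7333


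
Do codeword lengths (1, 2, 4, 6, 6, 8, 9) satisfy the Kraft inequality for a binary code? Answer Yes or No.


Kraft sum = sum(2^(-l_i)) = 0.8496, need <= 1. Result: satisfied (a binary prefix-free code with these lengths exists)

Yes


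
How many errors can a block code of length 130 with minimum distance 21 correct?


Correction capability = floor((d-1)/2) = floor((21-1)/2) = 10

10 errors


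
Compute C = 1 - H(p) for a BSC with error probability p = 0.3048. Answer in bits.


H(p) = -p*log2(p) - (1-p)*log2(1-p) = -0.3048*log2(0.3048) - 0.6952*log2(0.6952) = 0.522447 + 0.364632 = 0.8871. C = 1 - H(p) = 1 - 0.8871 = 0.1129

0.1129 bits


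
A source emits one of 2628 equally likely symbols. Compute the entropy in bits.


H = log2(n) = log2(2628) = 11.3597

11.3597 bits


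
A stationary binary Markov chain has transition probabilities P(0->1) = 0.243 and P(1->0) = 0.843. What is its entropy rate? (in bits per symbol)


Stationary distribution: pi_0 = p10/(p01+p10) = 0.7762, pi_1 = 0.2238. Entropy rate H' = pi_0*H(p01) + pi_1*H(p10) = 0.7762*0.8 + 0.2238*0.6271 = 0.7613

0.7613 bits/symbol


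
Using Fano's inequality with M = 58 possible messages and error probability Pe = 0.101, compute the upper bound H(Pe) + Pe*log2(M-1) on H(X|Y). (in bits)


H(Pe) = -Pe*log2(Pe) - (1-Pe)*log2(1-Pe) = -0.101*log2(0.101) - 0.899*log2(0.899) = 0.334065 + 0.138093 = 0.4722. Pe*log2(M-1) = 0.101*log2(57) = 0.589122. Bound = H(Pe) + Pe*log2(M-1) = 0.334065 + 0.138093 + 0.589122 = 1.0613

1.0613 bits


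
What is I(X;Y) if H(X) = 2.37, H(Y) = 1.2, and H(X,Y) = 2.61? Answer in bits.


I(X;Y) = H(X) + H(Y) - H(X,Y) = 2.37 + 1.2 - 2.61 = 0.96

0.96 bits


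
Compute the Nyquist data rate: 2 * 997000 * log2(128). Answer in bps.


Rate = 2 * B * log2(M) = 2 * 997000 * 7.0 = 13958000.0

13958000.0 bps


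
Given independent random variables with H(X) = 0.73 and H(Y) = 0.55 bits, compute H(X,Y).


For independent variables, H(X,Y) = H(X) + H(Y) = 0.73 + 0.55 = 1.28

1.28 bits


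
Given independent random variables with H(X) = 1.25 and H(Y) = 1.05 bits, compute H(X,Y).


For independent variables, H(X,Y) = H(X) + H(Y) = 1.25 + 1.05 = 2.3

2.3 bits


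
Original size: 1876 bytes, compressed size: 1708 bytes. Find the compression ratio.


Ratio = original / compressed = 1876 / 1708 = 1.0984

1.0984


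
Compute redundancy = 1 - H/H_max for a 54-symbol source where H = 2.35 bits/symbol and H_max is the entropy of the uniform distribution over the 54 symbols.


H_max = log2(K) = log2(54) = 5.7549 bits/symbol. Redundancy = 1 - H/H_max = 1 - 2.35/5.7549 = 1 - 0.4083 = 0.5917

0.5917


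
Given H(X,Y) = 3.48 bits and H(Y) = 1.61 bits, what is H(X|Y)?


H(X|Y) = H(X,Y) - H(Y) = 3.48 - 1.61 = 1.87

1.87 bits


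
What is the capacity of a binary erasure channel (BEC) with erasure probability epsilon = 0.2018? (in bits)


C = 1 - epsilon = 1 - 0.2018 = 0.7982

0.7982 bits


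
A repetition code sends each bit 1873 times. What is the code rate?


Rate = k/n = 1/1873

1/1873


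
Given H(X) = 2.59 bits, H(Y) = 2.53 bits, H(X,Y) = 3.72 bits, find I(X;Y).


I(X;Y) = H(X) + H(Y) - H(X,Y) = 2.59 + 2.53 - 3.72 = 1.4

1.4 bits


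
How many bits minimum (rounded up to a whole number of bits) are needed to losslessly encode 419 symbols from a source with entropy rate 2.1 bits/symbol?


Minimum bits >= n * H = 419 * 2.1 = 879.9, rounded up to a whole number of bits = 880

880 bits


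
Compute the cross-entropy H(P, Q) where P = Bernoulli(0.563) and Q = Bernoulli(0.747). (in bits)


H(P,Q) = -p*log2(q) - (1-p)*log2(1-q). -0.563*log2(0.747) = 0.236922; -0.437*log2(0.253) = 0.866480. H(P,Q) = 0.236922 + 0.866480 = 1.1034

1.1034 bits


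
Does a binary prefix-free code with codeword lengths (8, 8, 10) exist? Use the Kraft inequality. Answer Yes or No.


Kraft sum = sum(2^(-l_i)) = 0.0088, need <= 1. Result: satisfied (a binary prefix-free code with these lengths exists)

Yes


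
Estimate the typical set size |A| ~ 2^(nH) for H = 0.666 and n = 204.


log2|A_typical| = nH = 204 * 0.666 = 135.864, so |A_typical| ~ 2^135.864 = 7.928e+40

7.928e+40


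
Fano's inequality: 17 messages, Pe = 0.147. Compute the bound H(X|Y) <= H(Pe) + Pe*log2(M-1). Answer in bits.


H(Pe) = -Pe*log2(Pe) - (1-Pe)*log2(1-Pe) = -0.147*log2(0.147) - 0.853*log2(0.853) = 0.406618 + 0.195663 = 0.6023. Pe*log2(M-1) = 0.147*log2(16) = 0.588000. Bound = H(Pe) + Pe*log2(M-1) = 0.406618 + 0.195663 + 0.588000 = 1.1903

1.1903 bits


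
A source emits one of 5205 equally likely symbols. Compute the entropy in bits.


H = log2(n) = log2(5205) = 12.3457

12.3457 bits


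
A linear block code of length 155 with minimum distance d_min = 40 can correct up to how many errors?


Correction capability = floor((d-1)/2) = floor((40-1)/2) = 19

19 errors


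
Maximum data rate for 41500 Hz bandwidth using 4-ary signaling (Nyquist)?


Rate = 2 * B * log2(M) = 2 * 41500 * 2.0 = 166000.0

166000.0 bps


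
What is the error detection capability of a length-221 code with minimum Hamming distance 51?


Detection capability = d_min - 1 = 51 - 1 = 50

50 errors


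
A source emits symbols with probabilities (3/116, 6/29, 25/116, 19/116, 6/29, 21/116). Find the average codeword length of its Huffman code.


Huffman construction (repeatedly merge the two least-probable nodes; each merge adds 1 bit to every symbol beneath it): 3/116 + 19/116 = 11/58; 21/116 + 11/58 = 43/116; 6/29 + 6/29 = 12/29; 25/116 + 43/116 = 17/29; 12/29 + 17/29 = 1. Resulting codeword lengths (in the order the probabilities were given): (4, 2, 2, 4, 2, 3). L_avg = sum(p_i * l_i) = 3/116*4 + 6/29*2 + 25/116*2 + 19/116*4 + 6/29*2 + 21/116*3 = 297/116 = 2.5603

2.5603 bits


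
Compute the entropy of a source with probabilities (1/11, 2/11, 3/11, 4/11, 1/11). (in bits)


H = -sum(p_i * log2(p_i)). Terms: -(1/11)*log2(1/11) = 0.314494; -(2/11)*log2(2/11) = 0.447169; -(3/11)*log2(3/11) = 0.511219; -(4/11)*log2(4/11) = 0.530702; -(1/11)*log2(1/11) = 0.314494. H = 0.314494 + 0.447169 + 0.511219 + 0.530702 + 0.314494 = 2.1181

2.1181 bits


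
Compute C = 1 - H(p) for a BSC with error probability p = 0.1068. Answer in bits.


H(p) = -p*log2(p) - (1-p)*log2(1-p) = -0.1068*log2(0.1068) - 0.8932*log2(0.8932) = 0.344645 + 0.145542 = 0.4902. C = 1 - H(p) = 1 - 0.4902 = 0.5098

0.5098 bits


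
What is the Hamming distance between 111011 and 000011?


Count differing positions: ^ ^ ^ . . . = 3 differences

3


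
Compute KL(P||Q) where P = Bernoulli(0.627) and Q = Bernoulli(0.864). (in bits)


KL = p*log2(p/q) + (1-p)*log2((1-p)/(1-q)) = 0.627*log2(0.627/0.864) + 0.373*log2(0.373/0.136) = 0.2529

0.2529 bits


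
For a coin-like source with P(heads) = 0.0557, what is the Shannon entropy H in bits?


H = -p*log2(p) - (1-p)*log2(1-p). -0.0557*log2(0.0557) = 0.232056; -0.9443*log2(0.9443) = 0.078077. H = 0.232056 + 0.078077 = 0.3101

0.3101 bits


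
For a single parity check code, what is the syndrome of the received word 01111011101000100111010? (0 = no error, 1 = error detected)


Syndrome = XOR of all bits = 0 XOR 1 XOR 1 XOR 1 XOR 1 XOR 0 XOR 1 XOR 1 XOR 1 XOR 0 XOR 1 XOR 0 XOR 0 XOR 0 XOR 1 XOR 0 XOR 0 XOR 1 XOR 1 XOR 1 XOR 0 XOR 1 XOR 0 = 1

1


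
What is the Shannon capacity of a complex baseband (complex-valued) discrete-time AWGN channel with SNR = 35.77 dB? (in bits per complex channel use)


SNR_linear = 10^(35.77/10) = 3775.7219; C = log2(1 + SNR_linear) = log2(1 + 3775.7219) = 11.8829

11.8829 bits/channel use


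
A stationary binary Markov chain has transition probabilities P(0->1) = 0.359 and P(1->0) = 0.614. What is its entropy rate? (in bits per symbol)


Stationary distribution: pi_0 = p10/(p01+p10) = 0.631, pi_1 = 0.369. Entropy rate H' = pi_0*H(p01) + pi_1*H(p10) = 0.631*0.9418 + 0.369*0.9622 = 0.9493

0.9493 bits/symbol


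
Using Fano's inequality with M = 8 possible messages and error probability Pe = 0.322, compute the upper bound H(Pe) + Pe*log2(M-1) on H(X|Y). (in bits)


H(Pe) = -Pe*log2(Pe) - (1-Pe)*log2(1-Pe) = -0.322*log2(0.322) - 0.678*log2(0.678) = 0.526427 + 0.380116 = 0.9065. Pe*log2(M-1) = 0.322*log2(7) = 0.903968. Bound = H(Pe) + Pe*log2(M-1) = 0.526427 + 0.380116 + 0.903968 = 1.8105

1.8105 bits


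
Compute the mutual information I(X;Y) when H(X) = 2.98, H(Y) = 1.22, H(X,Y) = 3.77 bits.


I(X;Y) = H(X) + H(Y) - H(X,Y) = 2.98 + 1.22 - 3.77 = 0.43

0.43 bits


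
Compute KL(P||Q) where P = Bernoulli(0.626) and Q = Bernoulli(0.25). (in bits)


KL = p*log2(p/q) + (1-p)*log2((1-p)/(1-q)) = 0.626*log2(0.626/0.25) + 0.374*log2(0.374/0.75) = 0.4535

0.4535 bits


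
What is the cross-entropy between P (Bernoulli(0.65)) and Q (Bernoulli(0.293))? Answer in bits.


H(P,Q) = -p*log2(q) - (1-p)*log2(1-q). -0.65*log2(0.293) = 1.151168; -0.35*log2(0.707) = 0.175076. H(P,Q) = 1.151168 + 0.175076 = 1.3262

1.3262 bits


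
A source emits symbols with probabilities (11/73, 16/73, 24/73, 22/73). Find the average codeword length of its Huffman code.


Huffman construction (repeatedly merge the two least-probable nodes; each merge adds 1 bit to every symbol beneath it): 11/73 + 16/73 = 27/73; 22/73 + 24/73 = 46/73; 27/73 + 46/73 = 1. Resulting codeword lengths (in the order the probabilities were given): (2, 2, 2, 2). L_avg = sum(p_i * l_i) = 11/73*2 + 16/73*2 + 24/73*2 + 22/73*2 = 2

2.0 bits


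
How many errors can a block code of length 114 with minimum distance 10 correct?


Correction capability = floor((d-1)/2) = floor((10-1)/2) = 4

4 errors


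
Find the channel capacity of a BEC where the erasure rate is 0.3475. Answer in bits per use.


C = 1 - epsilon = 1 - 0.3475 = 0.6525

0.6525 bits


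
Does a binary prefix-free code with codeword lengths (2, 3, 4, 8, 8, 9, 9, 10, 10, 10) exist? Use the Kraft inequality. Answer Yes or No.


Kraft sum = sum(2^(-l_i)) = 0.4521, need <= 1. Result: satisfied (a binary prefix-free code with these lengths exists)

Yes


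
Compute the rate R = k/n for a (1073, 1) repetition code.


Rate = k/n = 1/1073

1/1073


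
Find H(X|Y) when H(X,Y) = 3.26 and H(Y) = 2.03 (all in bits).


H(X|Y) = H(X,Y) - H(Y) = 3.26 - 2.03 = 1.23

1.23 bits


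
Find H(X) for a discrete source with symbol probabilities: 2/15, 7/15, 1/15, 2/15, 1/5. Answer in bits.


H = -sum(p_i * log2(p_i)). Terms: -(2/15)*log2(2/15) = 0.387585; -(7/15)*log2(7/15) = 0.513117; -(1/15)*log2(1/15) = 0.260459; -(2/15)*log2(2/15) = 0.387585; -(1/5)*log2(1/5) = 0.464386. H = 0.387585 + 0.513117 + 0.260459 + 0.387585 + 0.464386 = 2.0131

2.0131 bits


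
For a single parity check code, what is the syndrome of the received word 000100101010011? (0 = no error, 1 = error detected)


Syndrome = XOR of all bits = 0 XOR 0 XOR 0 XOR 1 XOR 0 XOR 0 XOR 1 XOR 0 XOR 1 XOR 0 XOR 1 XOR 0 XOR 0 XOR 1 XOR 1 = 0

0


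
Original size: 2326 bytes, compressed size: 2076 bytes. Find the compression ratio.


Ratio = original / compressed = 2326 / 2076 = 1.1204

1.1204


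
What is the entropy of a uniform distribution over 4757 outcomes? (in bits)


H = log2(n) = log2(4757) = 12.2158

12.2158 bits


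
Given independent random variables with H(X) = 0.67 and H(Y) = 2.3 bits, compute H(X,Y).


For independent variables, H(X,Y) = H(X) + H(Y) = 0.67 + 2.3 = 2.97

2.97 bits


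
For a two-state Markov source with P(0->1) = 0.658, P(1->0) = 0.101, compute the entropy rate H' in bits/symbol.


Stationary distribution: pi_0 = p10/(p01+p10) = 0.1331, pi_1 = 0.8669. Entropy rate H' = pi_0*H(p01) + pi_1*H(p10) = 0.1331*0.9267 + 0.8669*0.4722 = 0.5326

0.5326 bits/symbol


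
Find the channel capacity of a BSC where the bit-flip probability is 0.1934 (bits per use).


H(p) = -p*log2(p) - (1-p)*log2(1-p) = -0.1934*log2(0.1934) - 0.8066*log2(0.8066) = 0.458424 + 0.250106 = 0.7085. C = 1 - H(p) = 1 - 0.7085 = 0.2915

0.2915 bits


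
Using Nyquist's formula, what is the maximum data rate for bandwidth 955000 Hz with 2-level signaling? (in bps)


Rate = 2 * B * log2(M) = 2 * 955000 * 1.0 = 1910000.0

1910000.0 bps


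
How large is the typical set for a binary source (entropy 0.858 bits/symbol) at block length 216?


log2|A_typical| = nH = 216 * 0.858 = 185.328, so |A_typical| ~ 2^185.328 = 6.156e+55

6.156e+55


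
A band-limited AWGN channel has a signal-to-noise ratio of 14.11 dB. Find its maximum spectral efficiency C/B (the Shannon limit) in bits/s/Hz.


SNR_linear = 10^(14.11/10) = 25.7632; C/B = log2(1 + SNR_linear) = log2(1 + 25.7632) = 4.7422

4.7422 bits/s/Hz


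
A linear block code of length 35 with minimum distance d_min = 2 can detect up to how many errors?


Detection capability = d_min - 1 = 2 - 1 = 1

1 errors


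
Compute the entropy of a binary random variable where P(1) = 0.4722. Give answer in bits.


H = -p*log2(p) - (1-p)*log2(1-p). -0.4722*log2(0.4722) = 0.511171; -0.5278*log2(0.5278) = 0.486598. H = 0.511171 + 0.486598 = 0.9978

0.9978 bits


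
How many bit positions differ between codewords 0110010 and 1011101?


Count differing positions: ^ ^ . ^ ^ ^ ^ = 6 differences

6


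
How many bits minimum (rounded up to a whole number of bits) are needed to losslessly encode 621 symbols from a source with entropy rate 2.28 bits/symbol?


Minimum bits >= n * H = 621 * 2.28 = 1415.88, rounded up to a whole number of bits = 1416

1416 bits


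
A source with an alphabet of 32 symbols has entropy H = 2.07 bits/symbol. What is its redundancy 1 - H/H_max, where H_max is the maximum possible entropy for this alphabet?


H_max = log2(K) = log2(32) = 5.0 bits/symbol. Redundancy = 1 - H/H_max = 1 - 2.07/5.0 = 1 - 0.414 = 0.586

0.586


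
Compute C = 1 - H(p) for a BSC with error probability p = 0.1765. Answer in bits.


H(p) = -p*log2(p) - (1-p)*log2(1-p) = -0.1765*log2(0.1765) - 0.8235*log2(0.8235) = 0.441649 + 0.230711 = 0.6724. C = 1 - H(p) = 1 - 0.6724 = 0.3276

0.3276 bits


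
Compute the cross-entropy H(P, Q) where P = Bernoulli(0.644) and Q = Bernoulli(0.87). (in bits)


H(P,Q) = -p*log2(q) - (1-p)*log2(1-q). -0.644*log2(0.87) = 0.129388; -0.356*log2(0.13) = 1.047856. H(P,Q) = 0.129388 + 1.047856 = 1.1772

1.1772 bits


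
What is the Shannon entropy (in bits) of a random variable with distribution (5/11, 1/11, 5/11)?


H = -sum(p_i * log2(p_i)). Terms: -(5/11)*log2(5/11) = 0.517047; -(1/11)*log2(1/11) = 0.314494; -(5/11)*log2(5/11) = 0.517047. H = 0.517047 + 0.314494 + 0.517047 = 1.3486

1.3486 bits


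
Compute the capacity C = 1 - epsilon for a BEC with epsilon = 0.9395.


C = 1 - epsilon = 1 - 0.9395 = 0.0605

0.0605 bits


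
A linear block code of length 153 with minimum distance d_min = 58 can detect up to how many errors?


Detection capability = d_min - 1 = 58 - 1 = 57

57 errors


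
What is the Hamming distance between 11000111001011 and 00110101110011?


Count differing positions: ^ ^ ^ ^ . . ^ . ^ ^ ^ . . . = 8 differences

8


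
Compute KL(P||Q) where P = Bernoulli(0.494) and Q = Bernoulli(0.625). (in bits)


KL = p*log2(p/q) + (1-p)*log2((1-p)/(1-q)) = 0.494*log2(0.494/0.625) + 0.506*log2(0.506/0.375) = 0.0511

0.0511 bits


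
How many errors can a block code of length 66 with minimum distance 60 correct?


Correction capability = floor((d-1)/2) = floor((60-1)/2) = 29

29 errors


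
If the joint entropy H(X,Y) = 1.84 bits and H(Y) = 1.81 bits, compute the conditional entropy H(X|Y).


H(X|Y) = H(X,Y) - H(Y) = 1.84 - 1.81 = 0.03

0.03 bits


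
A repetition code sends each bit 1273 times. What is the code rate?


Rate = k/n = 1/1273

1/1273


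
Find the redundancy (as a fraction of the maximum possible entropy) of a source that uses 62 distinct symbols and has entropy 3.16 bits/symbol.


H_max = log2(K) = log2(62) = 5.9542 bits/symbol. Redundancy = 1 - H/H_max = 1 - 3.16/5.9542 = 1 - 0.5307 = 0.4693

0.4693


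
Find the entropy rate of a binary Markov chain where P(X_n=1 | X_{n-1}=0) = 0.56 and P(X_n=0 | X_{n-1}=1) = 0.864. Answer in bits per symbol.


Stationary distribution: pi_0 = p10/(p01+p10) = 0.6067, pi_1 = 0.3933. Entropy rate H' = pi_0*H(p01) + pi_1*H(p10) = 0.6067*0.9896 + 0.3933*0.5737 = 0.826

0.826 bits/symbol


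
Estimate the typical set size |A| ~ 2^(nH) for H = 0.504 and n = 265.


log2|A_typical| = nH = 265 * 0.504 = 133.56, so |A_typical| ~ 2^133.56 = 1.605e+40

1.605e+40


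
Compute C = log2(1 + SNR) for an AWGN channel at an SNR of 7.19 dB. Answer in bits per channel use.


SNR_linear = 10^(7.19/10) = 5.236; C = log2(1 + SNR_linear) = log2(1 + 5.236) = 2.6406

2.6406 bits/channel use


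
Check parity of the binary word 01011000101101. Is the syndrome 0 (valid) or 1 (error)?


Syndrome = XOR of all bits = 0 XOR 1 XOR 0 XOR 1 XOR 1 XOR 0 XOR 0 XOR 0 XOR 1 XOR 0 XOR 1 XOR 1 XOR 0 XOR 1 = 1

1


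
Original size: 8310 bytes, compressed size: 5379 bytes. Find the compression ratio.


Ratio = original / compressed = 8310 / 5379 = 1.5449

1.5449


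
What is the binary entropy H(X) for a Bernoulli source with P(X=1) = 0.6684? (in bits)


H = -p*log2(p) - (1-p)*log2(1-p). -0.6684*log2(0.6684) = 0.388485; -0.3316*log2(0.3316) = 0.528068. H = 0.388485 + 0.528068 = 0.9166

0.9166 bits


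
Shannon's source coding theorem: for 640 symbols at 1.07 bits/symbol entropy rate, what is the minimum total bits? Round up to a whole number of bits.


Minimum bits >= n * H = 640 * 1.07 = 684.8, rounded up to a whole number of bits = 685

685 bits


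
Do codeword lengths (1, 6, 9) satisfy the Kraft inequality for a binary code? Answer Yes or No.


Kraft sum = sum(2^(-l_i)) = 0.5176, need <= 1. Result: satisfied (a binary prefix-free code with these lengths exists)

Yes


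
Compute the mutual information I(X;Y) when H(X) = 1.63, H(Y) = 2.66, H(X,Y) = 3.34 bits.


I(X;Y) = H(X) + H(Y) - H(X,Y) = 1.63 + 2.66 - 3.34 = 0.95

0.95 bits


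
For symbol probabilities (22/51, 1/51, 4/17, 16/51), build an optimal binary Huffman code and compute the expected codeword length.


Huffman construction (repeatedly merge the two least-probable nodes; each merge adds 1 bit to every symbol beneath it): 1/51 + 4/17 = 13/51; 13/51 + 16/51 = 29/51; 22/51 + 29/51 = 1. Resulting codeword lengths (in the order the probabilities were given): (1, 3, 3, 2). L_avg = sum(p_i * l_i) = 22/51*1 + 1/51*3 + 4/17*3 + 16/51*2 = 31/17 = 1.8235

1.8235 bits


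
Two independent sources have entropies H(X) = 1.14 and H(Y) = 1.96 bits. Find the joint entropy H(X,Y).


For independent variables, H(X,Y) = H(X) + H(Y) = 1.14 + 1.96 = 3.1

3.1 bits


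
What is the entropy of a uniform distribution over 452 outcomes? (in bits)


H = log2(n) = log2(452) = 8.8202

8.8202 bits


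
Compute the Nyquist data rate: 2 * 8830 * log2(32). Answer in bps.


Rate = 2 * B * log2(M) = 2 * 8830 * 5.0 = 88300.0

88300.0 bps


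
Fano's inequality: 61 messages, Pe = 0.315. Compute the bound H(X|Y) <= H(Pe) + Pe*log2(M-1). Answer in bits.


H(Pe) = -Pe*log2(Pe) - (1-Pe)*log2(1-Pe) = -0.315*log2(0.315) - 0.685*log2(0.685) = 0.524972 + 0.373890 = 0.8989. Pe*log2(M-1) = 0.315*log2(60) = 1.860671. Bound = H(Pe) + Pe*log2(M-1) = 0.524972 + 0.373890 + 1.860671 = 2.7595

2.7595 bits


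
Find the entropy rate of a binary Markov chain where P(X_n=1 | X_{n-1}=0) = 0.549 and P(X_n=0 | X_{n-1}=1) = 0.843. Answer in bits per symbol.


Stationary distribution: pi_0 = p10/(p01+p10) = 0.6056, pi_1 = 0.3944. Entropy rate H' = pi_0*H(p01) + pi_1*H(p10) = 0.6056*0.9931 + 0.3944*0.6271 = 0.8487

0.8487 bits/symbol


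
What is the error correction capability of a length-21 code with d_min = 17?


Correction capability = floor((d-1)/2) = floor((17-1)/2) = 8

8 errors


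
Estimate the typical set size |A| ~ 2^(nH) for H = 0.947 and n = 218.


log2|A_typical| = nH = 218 * 0.947 = 206.446, so |A_typical| ~ 2^206.446 = 1.401e+62

1.401e+62


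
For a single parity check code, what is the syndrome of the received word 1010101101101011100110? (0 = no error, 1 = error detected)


Syndrome = XOR of all bits = 1 XOR 0 XOR 1 XOR 0 XOR 1 XOR 0 XOR 1 XOR 1 XOR 0 XOR 1 XOR 1 XOR 0 XOR 1 XOR 0 XOR 1 XOR 1 XOR 1 XOR 0 XOR 0 XOR 1 XOR 1 XOR 0 = 1

1


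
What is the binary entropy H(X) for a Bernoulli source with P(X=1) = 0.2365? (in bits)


H = -p*log2(p) - (1-p)*log2(1-p). -0.2365*log2(0.2365) = 0.491941; -0.7635*log2(0.7635) = 0.297231. H = 0.491941 + 0.297231 = 0.7892

0.7892 bits


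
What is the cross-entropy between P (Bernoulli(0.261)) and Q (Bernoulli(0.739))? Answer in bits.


H(P,Q) = -p*log2(q) - (1-p)*log2(1-q). -0.261*log2(0.739) = 0.113888; -0.739*log2(0.261) = 1.432092. H(P,Q) = 0.113888 + 1.432092 = 1.546

1.546 bits


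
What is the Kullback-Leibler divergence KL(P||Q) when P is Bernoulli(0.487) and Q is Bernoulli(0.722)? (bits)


KL = p*log2(p/q) + (1-p)*log2((1-p)/(1-q)) = 0.487*log2(0.487/0.722) + 0.513*log2(0.513/0.278) = 0.1768

0.1768 bits


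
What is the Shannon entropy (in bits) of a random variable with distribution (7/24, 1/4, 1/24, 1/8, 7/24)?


H = -sum(p_i * log2(p_i)). Terms: -(7/24)*log2(7/24) = 0.518469; -(1/4)*log2(1/4) = 0.500000; -(1/24)*log2(1/24) = 0.191040; -(1/8)*log2(1/8) = 0.375000; -(7/24)*log2(7/24) = 0.518469. H = 0.518469 + 0.500000 + 0.191040 + 0.375000 + 0.518469 = 2.103

2.103 bits


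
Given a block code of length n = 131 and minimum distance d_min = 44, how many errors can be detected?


Detection capability = d_min - 1 = 44 - 1 = 43

43 errors


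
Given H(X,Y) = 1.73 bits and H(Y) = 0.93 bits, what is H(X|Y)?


H(X|Y) = H(X,Y) - H(Y) = 1.73 - 0.93 = 0.8

0.8 bits


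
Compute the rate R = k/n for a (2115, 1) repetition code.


Rate = k/n = 1/2115

1/2115


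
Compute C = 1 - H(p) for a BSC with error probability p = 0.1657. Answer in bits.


H(p) = -p*log2(p) - (1-p)*log2(1-p) = -0.1657*log2(0.1657) - 0.8343*log2(0.8343) = 0.429719 + 0.218054 = 0.6478. C = 1 - H(p) = 1 - 0.6478 = 0.3522

0.3522 bits


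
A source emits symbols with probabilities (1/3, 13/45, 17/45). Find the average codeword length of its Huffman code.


Huffman construction (repeatedly merge the two least-probable nodes; each merge adds 1 bit to every symbol beneath it): 13/45 + 1/3 = 28/45; 17/45 + 28/45 = 1. Resulting codeword lengths (in the order the probabilities were given): (2, 2, 1). L_avg = sum(p_i * l_i) = 1/3*2 + 13/45*2 + 17/45*1 = 73/45 = 1.6222

1.6222 bits
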